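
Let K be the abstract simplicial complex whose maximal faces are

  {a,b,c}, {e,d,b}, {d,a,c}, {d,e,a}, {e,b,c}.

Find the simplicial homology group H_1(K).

H_1 ≅ Z.

We work with the vertex ordering a < b < c < d < e. The simplices of K, each written with vertices in increasing order, are:

  0-simplices (5): a, b, c, d, e
  1-simplices (10): ab, ac, ad, ae, bc, bd, be, cd, ce, de
  2-simplices (5): abc, acd, ade, bce, bde

giving chain groups C_0 ≅ Z^5, C_1 ≅ Z^10, C_2 ≅ Z^5.

Boundary ∂_1: C_1 → C_0 sends each edge [p,q] (with p < q) to q − p. For instance
  ∂ad = d − a.
The resulting 5×10 matrix has rank 4, and its Smith normal form has invariant factors (1,1,1,1).

The boundary map ∂_2: C_2 → C_1 maps a triangle to the signed sum of its edges. For instance
  ∂ade = de − ae + ad,
  ∂bde = de − be + bd.
As a 10×5 matrix over Z this has rank 5, with invariant factors (1,1,1,1,1).

From H_k ≅ ker(∂_k) / im(∂_{k+1}) we obtain:

  H_1: rank ker ∂_1 − rank ∂_2 = (10 − 4) − 5 = 1, and the invariant factors of ∂_2 are all 1, so H_1 ≅ Z.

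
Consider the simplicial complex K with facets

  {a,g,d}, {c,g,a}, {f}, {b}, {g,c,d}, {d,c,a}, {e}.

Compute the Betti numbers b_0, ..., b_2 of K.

Order the vertices as a < b < c < d < e < f < g. Listing each simplex with vertices in this order, K has dimension 2 with simplices:

  0-simplices (7): a, b, c, d, e, f, g
  1-simplices (6): ac, ad, ag, cd, cg, dg
  2-simplices (4): acd, acg, adg, cdg

Hence C_0 ≅ Z^7, C_1 ≅ Z^6, C_2 ≅ Z^4.

∂_1: C_1 → C_0 is given by ∂[p,q] = [q] − [p].
The resulting 7×6 matrix has rank 3, and its Smith normal form has invariant factors (1,1,1).

Boundary ∂_2: C_2 → C_1 sends each 2-simplex [p,q,r] to [q,r] − [p,r] + [p,q]. For instance
  ∂acd = cd − ad + ac,
  ∂adg = dg − ag + ad.
As a 6×4 matrix over Z this has rank 3, with invariant factors (1,1,1).

Now H_k = ker ∂_k / im ∂_{k+1}, so:

  H_0: rank C_0 − rank ∂_1 = 7 − 3 = 4, and the invariant factors of ∂_1 are all 1, so H_0 ≅ Z^4.
  H_1: rank ker ∂_1 − rank ∂_2 = (6 − 3) − 3 = 0, and the invariant factors of ∂_2 are all 1, so H_1 ≅ 0.
  H_2: rank ker ∂_2 − rank ∂_3 = (4 − 3) − 0 = 1, and there is no ∂_3, so H_2 ≅ Z.

As a check, the Euler characteristic is 7 − 6 + 4 = 5, which agrees with 4 − 0 + 1 = 5.

Hence the Betti numbers are b_0 = 4, b_1 = 0, b_2 = 1.

b_0 = 4, b_1 = 0, b_2 = 1.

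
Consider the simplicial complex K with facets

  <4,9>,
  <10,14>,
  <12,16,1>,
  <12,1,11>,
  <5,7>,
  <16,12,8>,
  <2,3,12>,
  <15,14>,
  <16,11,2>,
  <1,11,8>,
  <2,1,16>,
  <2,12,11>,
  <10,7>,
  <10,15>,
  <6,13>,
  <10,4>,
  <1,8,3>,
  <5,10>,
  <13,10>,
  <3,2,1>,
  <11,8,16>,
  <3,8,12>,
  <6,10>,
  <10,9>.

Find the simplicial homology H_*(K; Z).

H_0 ≅ Z^2,  H_1 ≅ Z^4 ⊕ Z_2,  H_2 = 0.

We work with the vertex ordering 1 < 2 < 3 < 4 < 5 < 6 < 7 < 8 < 9 < 10 < 11 < 12 < 13 < 14 < 15 < 16. The simplices of K, each written with vertices in increasing order, are:

  0-simplices (16): [1], [2], [3], [4], [5], [6], [7], [8], [9], [10], [11], [12], [13], [14], [15], [16]
  1-simplices (30): (30 of them)
  2-simplices (12): [1,2,3], [1,2,16], [1,3,8], [1,8,11], [1,11,12], [1,12,16], [2,3,12], [2,11,12], [2,11,16], [3,8,12], [8,11,16], [8,12,16]

Hence C_0 ≅ Z^16, C_1 ≅ Z^30, C_2 ≅ Z^12.

∂_1: C_1 → C_0 maps an edge to its endpoints' difference, ∂[p,q] = q − p. For instance
  ∂[10,15] = [15] − [10].
As a 16×30 matrix over Z this has rank 14, with invariant factors (1,1,1,1,1,1,1,1,1,1,1,1,1,1).

∂_2: C_2 → C_1 acts by ∂[p,q,r] = [q,r] − [p,r] + [p,q]. For instance
  ∂[1,8,11] = [8,11] − [1,11] + [1,8],
  ∂[3,8,12] = [8,12] − [3,12] + [3,8].
This gives a 30×12 integer matrix of rank 12; reducing to Smith normal form yields diagonal entries (1,1,1,1,1,1,1,1,1,1,1,2).

From H_k ≅ ker(∂_k) / im(∂_{k+1}) we obtain:

  H_0: rank C_0 − rank ∂_1 = 16 − 14 = 2, and the invariant factors of ∂_1 are all 1, so H_0 ≅ Z^2.
  H_1: rank ker ∂_1 − rank ∂_2 = (30 − 14) − 12 = 4, and ∂_2 has invariant factor 2 > 1, so H_1 ≅ Z^4 ⊕ Z_2.
  H_2: rank ker ∂_2 − rank ∂_3 = (12 − 12) − 0 = 0, and there is no ∂_3, so H_2 ≅ 0.

(K is a triangulation of the disjoint union of the real projective plane RP^2 and a wedge of 4 circles.)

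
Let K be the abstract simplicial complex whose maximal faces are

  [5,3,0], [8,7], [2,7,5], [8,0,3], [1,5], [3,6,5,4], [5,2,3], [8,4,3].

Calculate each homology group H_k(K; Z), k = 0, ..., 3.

Order the vertices as 0 < 1 < 2 < 3 < 4 < 5 < 6 < 7 < 8. Listing each simplex with vertices in this order, K has dimension 3 with simplices:

  0-simplices (9): [0], [1], [2], [3], [4], [5], [6], [7], [8]
  1-simplices (17): [0,3], [0,5], [0,8], [1,5], [2,3], [2,5], [2,7], [3,4], [3,5], [3,6], [3,8], [4,5], [4,6], [4,8], [5,6], [5,7], [7,8]
  2-simplices (9): [0,3,5], [0,3,8], [2,3,5], [2,5,7], [3,4,5], [3,4,6], [3,4,8], [3,5,6], [4,5,6]
  3-simplices (1): [3,4,5,6]

Hence C_0 ≅ Z^9, C_1 ≅ Z^17, C_2 ≅ Z^9, C_3 ≅ Z^1.

Boundary ∂_1: C_1 → C_0 is given by ∂[p,q] = [q] − [p].
The 9×17 boundary matrix has rank 8 and Smith normal form diag(1,1,1,1,1,1,1,1).

∂_2: C_2 → C_1 maps a triangle to the signed sum of its edges. For instance
  ∂[3,4,5] = [4,5] − [3,5] + [3,4],
  ∂[3,4,8] = [4,8] − [3,8] + [3,4].
As a 17×9 matrix over Z this has rank 8, with invariant factors (1,1,1,1,1,1,1,1).

Boundary ∂_3: C_3 → C_2 sends each 3-simplex σ to the alternating sum Σ_i (−1)^i (σ with its i-th vertex removed). For instance
  ∂[3,4,5,6] = [4,5,6] − [3,5,6] + [3,4,6] − [3,4,5].
This gives a 9×1 integer matrix of rank 1; reducing to Smith normal form yields diagonal entries (1).

Reading off H_k = ker ∂_k / im ∂_{k+1}:

  H_0: rank C_0 − rank ∂_1 = 9 − 8 = 1, and the invariant factors of ∂_1 are all 1, so H_0 ≅ Z.
  H_1: rank ker ∂_1 − rank ∂_2 = (17 − 8) − 8 = 1, and the invariant factors of ∂_2 are all 1, so H_1 ≅ Z.
  H_2: rank ker ∂_2 − rank ∂_3 = (9 − 8) − 1 = 0, and the invariant factors of ∂_3 are all 1, so H_2 ≅ 0.
  H_3: rank ker ∂_3 − rank ∂_4 = (1 − 1) − 0 = 0, and there is no ∂_4, so H_3 ≅ 0.

As a check, the Euler characteristic is 9 − 17 + 9 − 1 = 0, which agrees with 1 − 1 + 0 − 0 = 0.

H_0 = Z,  H_1 = Z,  H_2 = 0,  H_3 = 0.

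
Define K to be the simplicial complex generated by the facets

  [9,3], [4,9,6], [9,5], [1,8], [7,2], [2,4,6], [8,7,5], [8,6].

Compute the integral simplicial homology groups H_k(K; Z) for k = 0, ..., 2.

H_0 = Z,  H_1 = Z^2,  H_2 = 0.

K has 9 vertices, 13 edges, 3 triangles.
rank ∂_0 = 0, rank ∂_1 = 8 ⇒ b_0 = 9 − 0 − 8 = 1; all invariant factors of ∂_1 are 1 so no torsion. So H_0 ≅ Z.
rank ∂_1 = 8, rank ∂_2 = 3 ⇒ b_1 = 13 − 8 − 3 = 2; all invariant factors of ∂_2 are 1 so no torsion. So H_1 ≅ Z^2.
rank ∂_2 = 3, rank ∂_3 = 0 ⇒ b_2 = 3 − 3 − 0 = 0. So H_2 ≅ 0.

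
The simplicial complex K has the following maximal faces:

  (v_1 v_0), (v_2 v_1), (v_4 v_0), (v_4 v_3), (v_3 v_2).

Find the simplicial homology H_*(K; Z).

Take the total order v_0 < v_1 < v_2 < v_3 < v_4 on the vertex set. Then K (dimension 1) consists of the simplices:

  0-simplices (5): [v_0], [v_1], [v_2], [v_3], [v_4]
  1-simplices (5): [v_0,v_1], [v_0,v_4], [v_1,v_2], [v_2,v_3], [v_3,v_4]

giving chain groups C_0 ≅ Z^5, C_1 ≅ Z^5.

∂_1: C_1 → C_0 maps an edge to its endpoints' difference, ∂[p,q] = q − p. For instance
  ∂[v_3,v_4] = [v_4] − [v_3].
This gives a 5×5 integer matrix of rank 4; reducing to Smith normal form yields diagonal entries (1,1,1,1).

Reading off H_k = ker ∂_k / im ∂_{k+1}:

  H_0: rank C_0 − rank ∂_1 = 5 − 4 = 1, and the invariant factors of ∂_1 are all 1, so H_0 ≅ Z.
  H_1: rank ker ∂_1 − rank ∂_2 = (5 − 4) − 0 = 1, and there is no ∂_2, so H_1 ≅ Z.

As a check, the Euler characteristic is 5 − 5 = 0, which agrees with 1 − 1 = 0.

H_0 = Z,  H_1 = Z.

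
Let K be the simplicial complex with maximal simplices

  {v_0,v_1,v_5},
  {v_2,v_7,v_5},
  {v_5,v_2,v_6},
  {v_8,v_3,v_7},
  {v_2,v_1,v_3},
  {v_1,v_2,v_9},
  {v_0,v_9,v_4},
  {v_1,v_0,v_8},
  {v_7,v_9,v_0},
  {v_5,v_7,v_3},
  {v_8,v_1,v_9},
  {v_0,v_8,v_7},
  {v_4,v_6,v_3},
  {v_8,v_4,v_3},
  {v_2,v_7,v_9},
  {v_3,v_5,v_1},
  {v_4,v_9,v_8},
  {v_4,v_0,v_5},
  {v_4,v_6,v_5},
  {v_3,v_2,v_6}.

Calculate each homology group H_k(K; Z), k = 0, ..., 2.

Fix the vertex order v_0 < v_1 < v_2 < v_3 < v_4 < v_5 < v_6 < v_7 < v_8 < v_9 and write every simplex with vertices in increasing order. Then dim K = 2 and the simplices of K are:

  0-simplices (10): [v_0], [v_1], [v_2], [v_3], [v_4], [v_5], [v_6], [v_7], [v_8], [v_9]
  1-simplices (30): (30 of them)
  2-simplices (20): (20 of them)

so the chain groups are C_0 ≅ Z^10, C_1 ≅ Z^30, C_2 ≅ Z^20.

The boundary map ∂_1: C_1 → C_0 is given by ∂[p,q] = [q] − [p]. For instance
  ∂[v_4,v_9] = [v_9] − [v_4].
As a 10×30 matrix over Z this has rank 9, with invariant factors (1,1,1,1,1,1,1,1,1).

The boundary map ∂_2: C_2 → C_1 sends each 2-simplex [p,q,r] to [q,r] − [p,r] + [p,q]. For instance
  ∂[v_4,v_8,v_9] = [v_8,v_9] − [v_4,v_9] + [v_4,v_8],
  ∂[v_0,v_4,v_5] = [v_4,v_5] − [v_0,v_5] + [v_0,v_4].
As a 30×20 matrix over Z this has rank 20, with invariant factors (1,1,1,1,1,1,1,1,1,1,1,1,1,1,1,1,1,1,1,2).

Computing H_k = (kernel of ∂_k) / (image of ∂_{k+1}):

  H_0: rank C_0 − rank ∂_1 = 10 − 9 = 1, and the invariant factors of ∂_1 are all 1, so H_0 ≅ Z.
  H_1: rank ker ∂_1 − rank ∂_2 = (30 − 9) − 20 = 1, and ∂_2 has invariant factor 2 > 1, so H_1 ≅ Z ⊕ Z_2.
  H_2: rank ker ∂_2 − rank ∂_3 = (20 − 20) − 0 = 0, and there is no ∂_3, so H_2 ≅ 0.

H_0 ≅ Z,  H_1 ≅ Z ⊕ Z_2,  H_2 = 0.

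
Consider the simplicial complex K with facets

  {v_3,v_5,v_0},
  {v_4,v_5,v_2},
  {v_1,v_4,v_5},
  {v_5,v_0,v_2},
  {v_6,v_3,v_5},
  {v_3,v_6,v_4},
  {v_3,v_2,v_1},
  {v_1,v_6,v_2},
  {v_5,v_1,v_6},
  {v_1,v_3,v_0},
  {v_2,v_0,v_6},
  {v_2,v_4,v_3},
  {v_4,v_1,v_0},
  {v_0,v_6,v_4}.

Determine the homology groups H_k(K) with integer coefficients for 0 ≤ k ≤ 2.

Order the vertices as v_0 < v_1 < v_2 < v_3 < v_4 < v_5 < v_6. Listing each simplex with vertices in this order, K has dimension 2 with simplices:

  0-simplices (7): [v_0], [v_1], [v_2], [v_3], [v_4], [v_5], [v_6]
  1-simplices (21): (21 of them)
  2-simplices (14): (14 of them)

giving chain groups C_0 ≅ Z^7, C_1 ≅ Z^21, C_2 ≅ Z^14.

The boundary map ∂_1: C_1 → C_0 maps an edge to its endpoints' difference, ∂[p,q] = q − p. For instance
  ∂[v_1,v_3] = [v_3] − [v_1].
As a 7×21 matrix over Z this has rank 6, with invariant factors (1,1,1,1,1,1).

The boundary map ∂_2: C_2 → C_1 acts by ∂[p,q,r] = [q,r] − [p,r] + [p,q]. For instance
  ∂[v_3,v_4,v_6] = [v_4,v_6] − [v_3,v_6] + [v_3,v_4],
  ∂[v_0,v_1,v_3] = [v_1,v_3] − [v_0,v_3] + [v_0,v_1].
The resulting 21×14 matrix has rank 13, and its Smith normal form has invariant factors (1,1,1,1,1,1,1,1,1,1,1,1,1).

Computing H_k = (kernel of ∂_k) / (image of ∂_{k+1}):

  H_0: rank C_0 − rank ∂_1 = 7 − 6 = 1, and the invariant factors of ∂_1 are all 1, so H_0 ≅ Z.
  H_1: rank ker ∂_1 − rank ∂_2 = (21 − 6) − 13 = 2, and the invariant factors of ∂_2 are all 1, so H_1 ≅ Z^2.
  H_2: rank ker ∂_2 − rank ∂_3 = (14 − 13) − 0 = 1, and there is no ∂_3, so H_2 ≅ Z.

H_0 = Z,  H_1 = Z^2,  H_2 = Z.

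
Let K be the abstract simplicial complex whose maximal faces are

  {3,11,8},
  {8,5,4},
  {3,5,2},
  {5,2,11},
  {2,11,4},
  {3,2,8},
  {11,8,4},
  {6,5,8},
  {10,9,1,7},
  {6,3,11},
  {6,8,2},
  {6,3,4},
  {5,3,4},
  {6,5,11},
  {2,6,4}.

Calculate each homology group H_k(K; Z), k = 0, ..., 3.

We work with the vertex ordering 1 < 2 < 3 < 4 < 5 < 6 < 7 < 8 < 9 < 10 < 11. The simplices of K, each written with vertices in increasing order, are:

  0-simplices (11): [1], [2], [3], [4], [5], [6], [7], [8], [9], [10], [11]
  1-simplices (27): (27 of them)
  2-simplices (18): (18 of them)
  3-simplices (1): [1,7,9,10]

so the chain groups are C_0 ≅ Z^11, C_1 ≅ Z^27, C_2 ≅ Z^18, C_3 ≅ Z^1.

The boundary map ∂_1: C_1 → C_0 is given by ∂[p,q] = [q] − [p]. For instance
  ∂[7,9] = [9] − [7].
As a 11×27 matrix over Z this has rank 9, with invariant factors (1,1,1,1,1,1,1,1,1).

Boundary ∂_2: C_2 → C_1 sends each 2-simplex [p,q,r] to [q,r] − [p,r] + [p,q]. For instance
  ∂[3,6,11] = [6,11] − [3,11] + [3,6],
  ∂[5,6,8] = [6,8] − [5,8] + [5,6].
The resulting 27×18 matrix has rank 16, and its Smith normal form has invariant factors (1,1,1,1,1,1,1,1,1,1,1,1,1,1,1,1).

Boundary ∂_3: C_3 → C_2 sends each 3-simplex σ to the alternating sum Σ_i (−1)^i (σ with its i-th vertex removed). For instance
  ∂[1,7,9,10] = [7,9,10] − [1,9,10] + [1,7,10] − [1,7,9].
As a 18×1 matrix over Z this has rank 1, with invariant factors (1).

Now H_k = ker ∂_k / im ∂_{k+1}, so:

  H_0: rank C_0 − rank ∂_1 = 11 − 9 = 2, and the invariant factors of ∂_1 are all 1, so H_0 ≅ Z^2.
  H_1: rank ker ∂_1 − rank ∂_2 = (27 − 9) − 16 = 2, and the invariant factors of ∂_2 are all 1, so H_1 ≅ Z^2.
  H_2: rank ker ∂_2 − rank ∂_3 = (18 − 16) − 1 = 1, and the invariant factors of ∂_3 are all 1, so H_2 ≅ Z.
  H_3: rank ker ∂_3 − rank ∂_4 = (1 − 1) − 0 = 0, and there is no ∂_4, so H_3 ≅ 0.

H_0 = Z^2,  H_1 = Z^2,  H_2 = Z,  H_3 = 0.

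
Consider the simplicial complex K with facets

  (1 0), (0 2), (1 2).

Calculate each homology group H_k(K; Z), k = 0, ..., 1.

H_0 ≅ Z,  H_1 ≅ Z.

We work with the vertex ordering 0 < 1 < 2. The simplices of K, each written with vertices in increasing order, are:

  0-simplices (3): [0], [1], [2]
  1-simplices (3): [0,1], [0,2], [1,2]

Hence C_0 ≅ Z^3, C_1 ≅ Z^3.

The boundary map ∂_1: C_1 → C_0 is given by ∂[p,q] = [q] − [p]. For instance
  ∂[0,1] = [1] − [0].
The resulting 3×3 matrix has rank 2, and its Smith normal form has invariant factors (1,1).

Now H_k = ker ∂_k / im ∂_{k+1}, so:

  H_0: rank C_0 − rank ∂_1 = 3 − 2 = 1, and the invariant factors of ∂_1 are all 1, so H_0 = Z.
  H_1: rank ker ∂_1 − rank ∂_2 = (3 − 2) − 0 = 1, and there is no ∂_2, so H_1 = Z.

(K is a triangulation of the circle S^1.)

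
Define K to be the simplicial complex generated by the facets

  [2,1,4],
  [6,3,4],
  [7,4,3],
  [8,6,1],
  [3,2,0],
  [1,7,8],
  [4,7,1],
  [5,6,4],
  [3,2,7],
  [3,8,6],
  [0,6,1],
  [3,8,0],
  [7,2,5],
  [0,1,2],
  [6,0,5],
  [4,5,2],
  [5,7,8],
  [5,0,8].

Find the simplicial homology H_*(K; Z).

H_0 ≅ Z,  H_1 ≅ Z ⊕ Z/2Z,  H_2 = 0.

Order the vertices as 0 < 1 < 2 < 3 < 4 < 5 < 6 < 7 < 8. Listing each simplex with vertices in this order, K has dimension 2 with simplices:

  0-simplices (9): [0], [1], [2], [3], [4], [5], [6], [7], [8]
  1-simplices (27): (27 of them)
  2-simplices (18): [0,1,2], [0,1,6], [0,2,3], [0,3,8], [0,5,6], [0,5,8], [1,2,4], [1,4,7], [1,6,8], [1,7,8], [2,3,7], [2,4,5], [2,5,7], [3,4,6], [3,4,7], [3,6,8], [4,5,6], [5,7,8]

so the chain groups are C_0 ≅ Z^9, C_1 ≅ Z^27, C_2 ≅ Z^18.

The boundary map ∂_1: C_1 → C_0 sends each edge [p,q] (with p < q) to q − p. For instance
  ∂[7,8] = [8] − [7].
This gives a 9×27 integer matrix of rank 8; reducing to Smith normal form yields diagonal entries (1,1,1,1,1,1,1,1).

Boundary ∂_2: C_2 → C_1 maps a triangle to the signed sum of its edges. For instance
  ∂[1,6,8] = [6,8] − [1,8] + [1,6],
  ∂[0,5,6] = [5,6] − [0,6] + [0,5].
As a 27×18 matrix over Z this has rank 18, with invariant factors (1,1,1,1,1,1,1,1,1,1,1,1,1,1,1,1,1,2).

Now H_k = ker ∂_k / im ∂_{k+1}, so:

  H_0: rank C_0 − rank ∂_1 = 9 − 8 = 1, and the invariant factors of ∂_1 are all 1, so H_0 = Z.
  H_1: rank ker ∂_1 − rank ∂_2 = (27 − 8) − 18 = 1, and ∂_2 has invariant factor 2 > 1, so H_1 = Z ⊕ Z/2Z.
  H_2: rank ker ∂_2 − rank ∂_3 = (18 − 18) − 0 = 0, and there is no ∂_3, so H_2 = 0.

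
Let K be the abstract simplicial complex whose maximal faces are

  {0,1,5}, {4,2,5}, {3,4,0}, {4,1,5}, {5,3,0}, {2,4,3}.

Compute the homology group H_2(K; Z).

H_2 = 0.

Fix the vertex order 0 < 1 < 2 < 3 < 4 < 5 and write every simplex with vertices in increasing order. Then dim K = 2 and the simplices of K are:

  0-simplices (6): [0], [1], [2], [3], [4], [5]
  1-simplices (12): [0,1], [0,3], [0,4], [0,5], [1,4], [1,5], [2,3], [2,4], [2,5], [3,4], [3,5], [4,5]
  2-simplices (6): [0,1,5], [0,3,4], [0,3,5], [1,4,5], [2,3,4], [2,4,5]

giving chain groups C_0 ≅ Z^6, C_1 ≅ Z^12, C_2 ≅ Z^6.

Boundary ∂_1: C_1 → C_0 sends each edge [p,q] (with p < q) to q − p. For instance
  ∂[0,1] = [1] − [0].
As a 6×12 matrix over Z this has rank 5, with invariant factors (1,1,1,1,1).

∂_2: C_2 → C_1 sends each 2-simplex [p,q,r] to [q,r] − [p,r] + [p,q]. For instance
  ∂[1,4,5] = [4,5] − [1,5] + [1,4],
  ∂[2,3,4] = [3,4] − [2,4] + [2,3].
As a 12×6 matrix over Z this has rank 6, with invariant factors (1,1,1,1,1,1).

From H_k ≅ ker(∂_k) / im(∂_{k+1}) we obtain:

  H_2: rank ker ∂_2 − rank ∂_3 = (6 − 6) − 0 = 0, and there is no ∂_3, so H_2 = 0.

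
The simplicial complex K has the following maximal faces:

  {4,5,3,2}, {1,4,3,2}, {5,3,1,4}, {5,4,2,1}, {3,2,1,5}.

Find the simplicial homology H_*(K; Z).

H_0 ≅ Z,  H_1 = 0,  H_2 = 0,  H_3 ≅ Z.

Take the total order 1 < 2 < 3 < 4 < 5 on the vertex set. Then K (dimension 3) consists of the simplices:

  0-simplices (5): [1], [2], [3], [4], [5]
  1-simplices (10): [1,2], [1,3], [1,4], [1,5], [2,3], [2,4], [2,5], [3,4], [3,5], [4,5]
  2-simplices (10): [1,2,3], [1,2,4], [1,2,5], [1,3,4], [1,3,5], [1,4,5], [2,3,4], [2,3,5], [2,4,5], [3,4,5]
  3-simplices (5): [1,2,3,4], [1,2,3,5], [1,2,4,5], [1,3,4,5], [2,3,4,5]

giving chain groups C_0 ≅ Z^5, C_1 ≅ Z^10, C_2 ≅ Z^10, C_3 ≅ Z^5.

∂_1: C_1 → C_0 maps an edge to its endpoints' difference, ∂[p,q] = q − p. For instance
  ∂[1,2] = [2] − [1].
The resulting 5×10 matrix has rank 4, and its Smith normal form has invariant factors (1,1,1,1).

∂_2: C_2 → C_1 maps a triangle to the signed sum of its edges. For instance
  ∂[1,2,4] = [2,4] − [1,4] + [1,2],
  ∂[1,3,4] = [3,4] − [1,4] + [1,3].
As a 10×10 matrix over Z this has rank 6, with invariant factors (1,1,1,1,1,1).

∂_3: C_3 → C_2 sends each 3-simplex σ to the alternating sum Σ_i (−1)^i (σ with its i-th vertex removed). For instance
  ∂[1,2,3,5] = [2,3,5] − [1,3,5] + [1,2,5] − [1,2,3],
  ∂[1,2,4,5] = [2,4,5] − [1,4,5] + [1,2,5] − [1,2,4].
The resulting 10×5 matrix has rank 4, and its Smith normal form has invariant factors (1,1,1,1).

Now H_k = ker ∂_k / im ∂_{k+1}, so:

  H_0: rank C_0 − rank ∂_1 = 5 − 4 = 1, and the invariant factors of ∂_1 are all 1, so H_0 ≅ Z.
  H_1: rank ker ∂_1 − rank ∂_2 = (10 − 4) − 6 = 0, and the invariant factors of ∂_2 are all 1, so H_1 ≅ 0.
  H_2: rank ker ∂_2 − rank ∂_3 = (10 − 6) − 4 = 0, and the invariant factors of ∂_3 are all 1, so H_2 ≅ 0.
  H_3: rank ker ∂_3 − rank ∂_4 = (5 − 4) − 0 = 1, and there is no ∂_4, so H_3 ≅ Z.

As a check, the Euler characteristic is 5 − 10 + 10 − 5 = 0, which agrees with 1 − 0 + 0 − 1 = 0.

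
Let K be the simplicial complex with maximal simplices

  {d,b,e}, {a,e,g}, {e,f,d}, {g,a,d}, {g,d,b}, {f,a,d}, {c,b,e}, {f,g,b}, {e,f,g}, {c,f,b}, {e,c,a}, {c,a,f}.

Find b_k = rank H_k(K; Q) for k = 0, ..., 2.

b_0 = 1, b_1 = 0, b_2 = 0.

K has 7 vertices, 18 edges, 12 triangles.
rank ∂_0 = 0, rank ∂_1 = 6 ⇒ b_0 = 7 − 0 − 6 = 1; all invariant factors of ∂_1 are 1 so no torsion. So H_0 = Z.
rank ∂_1 = 6, rank ∂_2 = 12 ⇒ b_1 = 18 − 6 − 12 = 0; ∂_2 has invariant factor(s) [2] giving torsion. So H_1 = Z/2.
rank ∂_2 = 12, rank ∂_3 = 0 ⇒ b_2 = 12 − 12 − 0 = 0. So H_2 = 0.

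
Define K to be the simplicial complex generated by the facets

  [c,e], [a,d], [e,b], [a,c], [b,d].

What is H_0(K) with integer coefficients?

Order the vertices as a < b < c < d < e. Listing each simplex with vertices in this order, K has dimension 1 with simplices:

  0-simplices (5): a, b, c, d, e
  1-simplices (5): ac, ad, bd, be, ce

giving chain groups C_0 ≅ Z^5, C_1 ≅ Z^5.

The boundary map ∂_1: C_1 → C_0 sends each edge [p,q] (with p < q) to q − p. For instance
  ∂ac = c − a.
The 5×5 boundary matrix has rank 4 and Smith normal form diag(1,1,1,1).

Reading off H_k = ker ∂_k / im ∂_{k+1}:

  H_0: rank C_0 − rank ∂_1 = 5 − 4 = 1, and the invariant factors of ∂_1 are all 1, so H_0 ≅ Z.

H_0 ≅ Z.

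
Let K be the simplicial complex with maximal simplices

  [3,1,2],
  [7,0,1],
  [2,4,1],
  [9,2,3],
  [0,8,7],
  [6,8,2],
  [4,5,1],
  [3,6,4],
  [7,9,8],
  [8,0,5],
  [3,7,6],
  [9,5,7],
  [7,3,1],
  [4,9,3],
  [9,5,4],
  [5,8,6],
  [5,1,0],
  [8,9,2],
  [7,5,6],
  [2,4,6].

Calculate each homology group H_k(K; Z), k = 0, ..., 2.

K has 10 vertices, 30 edges, 20 triangles.
rank ∂_0 = 0, rank ∂_1 = 9 ⇒ b_0 = 10 − 0 − 9 = 1; all invariant factors of ∂_1 are 1 so no torsion. So H_0 = Z.
rank ∂_1 = 9, rank ∂_2 = 20 ⇒ b_1 = 30 − 9 − 20 = 1; ∂_2 has invariant factor(s) [2] giving torsion. So H_1 = Z × Z/2.
rank ∂_2 = 20, rank ∂_3 = 0 ⇒ b_2 = 20 − 20 − 0 = 0. So H_2 = 0.

H_0 = Z,  H_1 = Z × Z/2,  H_2 = 0.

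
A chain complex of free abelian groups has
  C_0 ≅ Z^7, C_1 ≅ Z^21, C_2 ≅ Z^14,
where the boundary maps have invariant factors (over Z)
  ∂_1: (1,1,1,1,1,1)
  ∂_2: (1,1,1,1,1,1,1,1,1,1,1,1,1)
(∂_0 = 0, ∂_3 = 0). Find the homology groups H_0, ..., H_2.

H_0 = Z,  H_1 = Z^2,  H_2 = Z.

H_0: b_0 = 7 − 0 − 6 = 1; torsion from ∂_1 factors > 1: none. So H_0 = Z.
H_1: b_1 = 21 − 6 − 13 = 2; torsion from ∂_2 factors > 1: none. So H_1 = Z^2.
H_2: b_2 = 14 − 13 − 0 = 1; torsion from ∂_3 factors > 1: none. So H_2 = Z.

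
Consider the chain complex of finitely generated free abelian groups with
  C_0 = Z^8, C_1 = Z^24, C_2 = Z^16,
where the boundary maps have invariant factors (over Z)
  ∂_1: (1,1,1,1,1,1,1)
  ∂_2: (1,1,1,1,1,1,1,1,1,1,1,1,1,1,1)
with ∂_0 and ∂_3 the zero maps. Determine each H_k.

H_0: b_0 = 8 − 0 − 7 = 1; torsion from ∂_1 factors > 1: none. So H_0 ≅ Z.
H_1: b_1 = 24 − 7 − 15 = 2; torsion from ∂_2 factors > 1: none. So H_1 ≅ Z^2.
H_2: b_2 = 16 − 15 − 0 = 1; torsion from ∂_3 factors > 1: none. So H_2 ≅ Z.

H_0 ≅ Z,  H_1 ≅ Z^2,  H_2 ≅ Z.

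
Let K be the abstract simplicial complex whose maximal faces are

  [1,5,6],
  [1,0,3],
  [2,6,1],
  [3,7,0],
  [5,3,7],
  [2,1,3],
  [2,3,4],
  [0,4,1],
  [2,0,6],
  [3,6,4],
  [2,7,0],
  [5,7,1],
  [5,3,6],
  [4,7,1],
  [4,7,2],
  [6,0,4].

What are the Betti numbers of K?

b_0 = 1, b_1 = 2, b_2 = 1.

Fix the vertex order 0 < 1 < 2 < 3 < 4 < 5 < 6 < 7 and write every simplex with vertices in increasing order. Then dim K = 2 and the simplices of K are:

  0-simplices (8): [0], [1], [2], [3], [4], [5], [6], [7]
  1-simplices (24): (24 of them)
  2-simplices (16): [0,1,3], [0,1,4], [0,2,6], [0,2,7], [0,3,7], [0,4,6], [1,2,3], [1,2,6], [1,4,7], [1,5,6], [1,5,7], [2,3,4], [2,4,7], [3,4,6], [3,5,6], [3,5,7]

giving chain groups C_0 ≅ Z^8, C_1 ≅ Z^24, C_2 ≅ Z^16.

The boundary map ∂_1: C_1 → C_0 maps an edge to its endpoints' difference, ∂[p,q] = q − p. For instance
  ∂[0,1] = [1] − [0].
This gives a 8×24 integer matrix of rank 7; reducing to Smith normal form yields diagonal entries (1,1,1,1,1,1,1).

Boundary ∂_2: C_2 → C_1 maps a triangle to the signed sum of its edges. For instance
  ∂[0,1,4] = [1,4] − [0,4] + [0,1],
  ∂[3,5,7] = [5,7] − [3,7] + [3,5].
This gives a 24×16 integer matrix of rank 15; reducing to Smith normal form yields diagonal entries (1,1,1,1,1,1,1,1,1,1,1,1,1,1,1).

Now H_k = ker ∂_k / im ∂_{k+1}, so:

  H_0: rank C_0 − rank ∂_1 = 8 − 7 = 1, and the invariant factors of ∂_1 are all 1, so H_0 = Z.
  H_1: rank ker ∂_1 − rank ∂_2 = (24 − 7) − 15 = 2, and the invariant factors of ∂_2 are all 1, so H_1 = Z^2.
  H_2: rank ker ∂_2 − rank ∂_3 = (16 − 15) − 0 = 1, and there is no ∂_3, so H_2 = Z.

Hence the Betti numbers are b_0 = 1, b_1 = 2, b_2 = 1.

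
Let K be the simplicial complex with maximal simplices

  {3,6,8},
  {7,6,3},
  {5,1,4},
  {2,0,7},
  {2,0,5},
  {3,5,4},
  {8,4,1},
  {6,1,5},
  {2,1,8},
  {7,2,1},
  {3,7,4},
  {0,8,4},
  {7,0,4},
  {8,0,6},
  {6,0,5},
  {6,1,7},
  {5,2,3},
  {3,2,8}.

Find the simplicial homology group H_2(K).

H_2 ≅ Z.

We work with the vertex ordering 0 < 1 < 2 < 3 < 4 < 5 < 6 < 7 < 8. The simplices of K, each written with vertices in increasing order, are:

  0-simplices (9): [0], [1], [2], [3], [4], [5], [6], [7], [8]
  1-simplices (27): (27 of them)
  2-simplices (18): [0,2,5], [0,2,7], [0,4,7], [0,4,8], [0,5,6], [0,6,8], [1,2,7], [1,2,8], [1,4,5], [1,4,8], [1,5,6], [1,6,7], [2,3,5], [2,3,8], [3,4,5], [3,4,7], [3,6,7], [3,6,8]

so the chain groups are C_0 ≅ Z^9, C_1 ≅ Z^27, C_2 ≅ Z^18.

∂_1: C_1 → C_0 is given by ∂[p,q] = [q] − [p]. For instance
  ∂[3,5] = [5] − [3].
This gives a 9×27 integer matrix of rank 8; reducing to Smith normal form yields diagonal entries (1,1,1,1,1,1,1,1).

Boundary ∂_2: C_2 → C_1 acts by ∂[p,q,r] = [q,r] − [p,r] + [p,q]. For instance
  ∂[0,2,7] = [2,7] − [0,7] + [0,2],
  ∂[2,3,5] = [3,5] − [2,5] + [2,3].
This gives a 27×18 integer matrix of rank 17; reducing to Smith normal form yields diagonal entries (1,1,1,1,1,1,1,1,1,1,1,1,1,1,1,1,1).

Reading off H_k = ker ∂_k / im ∂_{k+1}:

  H_2: rank ker ∂_2 − rank ∂_3 = (18 − 17) − 0 = 1, and there is no ∂_3, so H_2 = Z.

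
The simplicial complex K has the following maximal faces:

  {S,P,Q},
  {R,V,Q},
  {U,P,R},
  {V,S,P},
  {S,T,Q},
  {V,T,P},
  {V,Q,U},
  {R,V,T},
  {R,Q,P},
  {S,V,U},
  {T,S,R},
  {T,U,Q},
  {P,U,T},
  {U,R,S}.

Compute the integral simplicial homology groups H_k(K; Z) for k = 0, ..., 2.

H_0 = Z,  H_1 = Z^2,  H_2 = Z.

We work with the vertex ordering P < Q < R < S < T < U < V. The simplices of K, each written with vertices in increasing order, are:

  0-simplices (7): P, Q, R, S, T, U, V
  1-simplices (21): PQ, PR, PS, PT, PU, PV, QR, QS, QT, QU, QV, RS, RT, RU, RV, ST, SU, SV, TU, TV, UV
  2-simplices (14): PQR, PQS, PRU, PSV, PTU, PTV, QRV, QST, QTU, QUV, RST, RSU, RTV, SUV

giving chain groups C_0 ≅ Z^7, C_1 ≅ Z^21, C_2 ≅ Z^14.

Boundary ∂_1: C_1 → C_0 is given by ∂[p,q] = [q] − [p].
This gives a 7×21 integer matrix of rank 6; reducing to Smith normal form yields diagonal entries (1,1,1,1,1,1).

∂_2: C_2 → C_1 acts by ∂[p,q,r] = [q,r] − [p,r] + [p,q]. For instance
  ∂PTU = TU − PU + PT,
  ∂QUV = UV − QV + QU.
The 21×14 boundary matrix has rank 13 and Smith normal form diag(1,1,1,1,1,1,1,1,1,1,1,1,1).

Reading off H_k = ker ∂_k / im ∂_{k+1}:

  H_0: rank C_0 − rank ∂_1 = 7 − 6 = 1, and the invariant factors of ∂_1 are all 1, so H_0 ≅ Z.
  H_1: rank ker ∂_1 − rank ∂_2 = (21 − 6) − 13 = 2, and the invariant factors of ∂_2 are all 1, so H_1 ≅ Z^2.
  H_2: rank ker ∂_2 − rank ∂_3 = (14 − 13) − 0 = 1, and there is no ∂_3, so H_2 ≅ Z.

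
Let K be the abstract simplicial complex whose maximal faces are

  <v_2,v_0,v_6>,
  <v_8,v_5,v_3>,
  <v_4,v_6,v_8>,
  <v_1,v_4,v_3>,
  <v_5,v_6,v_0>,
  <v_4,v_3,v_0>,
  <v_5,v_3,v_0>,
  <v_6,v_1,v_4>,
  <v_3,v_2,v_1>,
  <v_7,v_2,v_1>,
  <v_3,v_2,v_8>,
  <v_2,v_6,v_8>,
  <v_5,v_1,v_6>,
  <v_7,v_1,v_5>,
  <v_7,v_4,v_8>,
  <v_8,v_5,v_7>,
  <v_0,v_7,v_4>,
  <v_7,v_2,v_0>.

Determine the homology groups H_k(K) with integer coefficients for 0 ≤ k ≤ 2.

H_0 ≅ Z,  H_1 ≅ Z^2,  H_2 ≅ Z.

Take the total order v_0 < v_1 < v_2 < v_3 < v_4 < v_5 < v_6 < v_7 < v_8 on the vertex set. Then K (dimension 2) consists of the simplices:

  0-simplices (9): [v_0], [v_1], [v_2], [v_3], [v_4], [v_5], [v_6], [v_7], [v_8]
  1-simplices (27): (27 of them)
  2-simplices (18): (18 of them)

giving chain groups C_0 ≅ Z^9, C_1 ≅ Z^27, C_2 ≅ Z^18.

Boundary ∂_1: C_1 → C_0 maps an edge to its endpoints' difference, ∂[p,q] = q − p. For instance
  ∂[v_0,v_2] = [v_2] − [v_0].
This gives a 9×27 integer matrix of rank 8; reducing to Smith normal form yields diagonal entries (1,1,1,1,1,1,1,1).

∂_2: C_2 → C_1 maps a triangle to the signed sum of its edges. For instance
  ∂[v_0,v_4,v_7] = [v_4,v_7] − [v_0,v_7] + [v_0,v_4],
  ∂[v_4,v_6,v_8] = [v_6,v_8] − [v_4,v_8] + [v_4,v_6].
The resulting 27×18 matrix has rank 17, and its Smith normal form has invariant factors (1,1,1,1,1,1,1,1,1,1,1,1,1,1,1,1,1).

Computing H_k = (kernel of ∂_k) / (image of ∂_{k+1}):

  H_0: rank C_0 − rank ∂_1 = 9 − 8 = 1, and the invariant factors of ∂_1 are all 1, so H_0 ≅ Z.
  H_1: rank ker ∂_1 − rank ∂_2 = (27 − 8) − 17 = 2, and the invariant factors of ∂_2 are all 1, so H_1 ≅ Z^2.
  H_2: rank ker ∂_2 − rank ∂_3 = (18 − 17) − 0 = 1, and there is no ∂_3, so H_2 ≅ Z.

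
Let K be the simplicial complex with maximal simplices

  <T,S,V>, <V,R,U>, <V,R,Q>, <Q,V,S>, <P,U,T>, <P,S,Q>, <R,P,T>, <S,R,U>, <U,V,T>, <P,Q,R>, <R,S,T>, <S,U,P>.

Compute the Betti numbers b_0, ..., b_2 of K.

b_0 = 1, b_1 = 0, b_2 = 0.

K has 7 vertices, 18 edges, 12 triangles.
rank ∂_0 = 0, rank ∂_1 = 6 ⇒ b_0 = 7 − 0 − 6 = 1; all invariant factors of ∂_1 are 1 so no torsion. So H_0 = Z.
rank ∂_1 = 6, rank ∂_2 = 12 ⇒ b_1 = 18 − 6 − 12 = 0; ∂_2 has invariant factor(s) [2] giving torsion. So H_1 = Z/2Z.
rank ∂_2 = 12, rank ∂_3 = 0 ⇒ b_2 = 12 − 12 − 0 = 0. So H_2 = 0.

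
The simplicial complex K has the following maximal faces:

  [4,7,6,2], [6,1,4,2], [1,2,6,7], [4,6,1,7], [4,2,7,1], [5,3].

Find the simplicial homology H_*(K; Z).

K has 7 vertices, 11 edges, 10 triangles, 5 3-simplices.
rank ∂_0 = 0, rank ∂_1 = 5 ⇒ b_0 = 7 − 0 − 5 = 2; all invariant factors of ∂_1 are 1 so no torsion. So H_0 = Z^2.
rank ∂_1 = 5, rank ∂_2 = 6 ⇒ b_1 = 11 − 5 − 6 = 0; all invariant factors of ∂_2 are 1 so no torsion. So H_1 = 0.
rank ∂_2 = 6, rank ∂_3 = 4 ⇒ b_2 = 10 − 6 − 4 = 0; all invariant factors of ∂_3 are 1 so no torsion. So H_2 = 0.
rank ∂_3 = 4, rank ∂_4 = 0 ⇒ b_3 = 5 − 4 − 0 = 1. So H_3 = Z.

H_0 = Z^2,  H_1 = 0,  H_2 = 0,  H_3 = Z.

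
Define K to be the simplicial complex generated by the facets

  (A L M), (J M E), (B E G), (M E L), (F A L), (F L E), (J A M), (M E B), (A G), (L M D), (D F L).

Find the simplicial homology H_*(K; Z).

Order the vertices as A < B < D < E < F < G < J < L < M. Listing each simplex with vertices in this order, K has dimension 2 with simplices:

  0-simplices (9): A, B, D, E, F, G, J, L, M
  1-simplices (19): AF, AG, AJ, AL, AM, BE, BG, BM, DF, DL, DM, EF, EG, EJ, EL, EM, FL, JM, LM
  2-simplices (10): AFL, AJM, ALM, BEG, BEM, DFL, DLM, EFL, EJM, ELM

so the chain groups are C_0 ≅ Z^9, C_1 ≅ Z^19, C_2 ≅ Z^10.

Boundary ∂_1: C_1 → C_0 is given by ∂[p,q] = [q] − [p]. For instance
  ∂AJ = J − A.
As a 9×19 matrix over Z this has rank 8, with invariant factors (1,1,1,1,1,1,1,1).

Boundary ∂_2: C_2 → C_1 maps a triangle to the signed sum of its edges. For instance
  ∂DLM = LM − DM + DL,
  ∂DFL = FL − DL + DF.
The 19×10 boundary matrix has rank 10 and Smith normal form diag(1,1,1,1,1,1,1,1,1,1).

From H_k ≅ ker(∂_k) / im(∂_{k+1}) we obtain:

  H_0: rank C_0 − rank ∂_1 = 9 − 8 = 1, and the invariant factors of ∂_1 are all 1, so H_0 ≅ Z.
  H_1: rank ker ∂_1 − rank ∂_2 = (19 − 8) − 10 = 1, and the invariant factors of ∂_2 are all 1, so H_1 ≅ Z.
  H_2: rank ker ∂_2 − rank ∂_3 = (10 − 10) − 0 = 0, and there is no ∂_3, so H_2 ≅ 0.

H_0 = Z,  H_1 = Z,  H_2 = 0.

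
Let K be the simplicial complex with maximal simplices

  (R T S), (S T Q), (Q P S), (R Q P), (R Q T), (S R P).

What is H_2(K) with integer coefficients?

H_2 ≅ Z.

Take the total order P < Q < R < S < T on the vertex set. Then K (dimension 2) consists of the simplices:

  0-simplices (5): P, Q, R, S, T
  1-simplices (9): PQ, PR, PS, QR, QS, QT, RS, RT, ST
  2-simplices (6): PQR, PQS, PRS, QRT, QST, RST

giving chain groups C_0 ≅ Z^5, C_1 ≅ Z^9, C_2 ≅ Z^6.

The boundary map ∂_1: C_1 → C_0 is given by ∂[p,q] = [q] − [p].
The resulting 5×9 matrix has rank 4, and its Smith normal form has invariant factors (1,1,1,1).

∂_2: C_2 → C_1 sends each 2-simplex [p,q,r] to [q,r] − [p,r] + [p,q]. For instance
  ∂RST = ST − RT + RS,
  ∂QST = ST − QT + QS.
This gives a 9×6 integer matrix of rank 5; reducing to Smith normal form yields diagonal entries (1,1,1,1,1).

Now H_k = ker ∂_k / im ∂_{k+1}, so:

  H_2: rank ker ∂_2 − rank ∂_3 = (6 − 5) − 0 = 1, and there is no ∂_3, so H_2 ≅ Z.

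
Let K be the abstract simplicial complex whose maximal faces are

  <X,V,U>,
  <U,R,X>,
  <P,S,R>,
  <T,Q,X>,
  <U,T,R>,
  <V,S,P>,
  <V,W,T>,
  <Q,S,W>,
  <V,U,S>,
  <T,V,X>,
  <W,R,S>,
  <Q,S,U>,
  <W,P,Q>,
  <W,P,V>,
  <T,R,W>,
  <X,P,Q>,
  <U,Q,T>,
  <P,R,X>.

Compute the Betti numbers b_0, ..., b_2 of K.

K has 9 vertices, 27 edges, 18 triangles.
rank ∂_0 = 0, rank ∂_1 = 8 ⇒ b_0 = 9 − 0 − 8 = 1; all invariant factors of ∂_1 are 1 so no torsion. So H_0 ≅ Z.
rank ∂_1 = 8, rank ∂_2 = 18 ⇒ b_1 = 27 − 8 − 18 = 1; ∂_2 has invariant factor(s) [2] giving torsion. So H_1 ≅ Z ⊕ Z/2Z.
rank ∂_2 = 18, rank ∂_3 = 0 ⇒ b_2 = 18 − 18 − 0 = 0. So H_2 ≅ 0.

b_0 = 1, b_1 = 1, b_2 = 0.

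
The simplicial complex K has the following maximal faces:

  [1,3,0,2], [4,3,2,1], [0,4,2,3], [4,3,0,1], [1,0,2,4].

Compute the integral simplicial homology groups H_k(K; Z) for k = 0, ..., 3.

We work with the vertex ordering 0 < 1 < 2 < 3 < 4. The simplices of K, each written with vertices in increasing order, are:

  0-simplices (5): [0], [1], [2], [3], [4]
  1-simplices (10): [0,1], [0,2], [0,3], [0,4], [1,2], [1,3], [1,4], [2,3], [2,4], [3,4]
  2-simplices (10): [0,1,2], [0,1,3], [0,1,4], [0,2,3], [0,2,4], [0,3,4], [1,2,3], [1,2,4], [1,3,4], [2,3,4]
  3-simplices (5): [0,1,2,3], [0,1,2,4], [0,1,3,4], [0,2,3,4], [1,2,3,4]

so the chain groups are C_0 ≅ Z^5, C_1 ≅ Z^10, C_2 ≅ Z^10, C_3 ≅ Z^5.

The boundary map ∂_1: C_1 → C_0 sends each edge [p,q] (with p < q) to q − p. For instance
  ∂[0,3] = [3] − [0].
As a 5×10 matrix over Z this has rank 4, with invariant factors (1,1,1,1).

The boundary map ∂_2: C_2 → C_1 sends each 2-simplex [p,q,r] to [q,r] − [p,r] + [p,q]. For instance
  ∂[0,1,2] = [1,2] − [0,2] + [0,1],
  ∂[2,3,4] = [3,4] − [2,4] + [2,3].
The resulting 10×10 matrix has rank 6, and its Smith normal form has invariant factors (1,1,1,1,1,1).

Boundary ∂_3: C_3 → C_2 sends each 3-simplex σ to the alternating sum Σ_i (−1)^i (σ with its i-th vertex removed). For instance
  ∂[1,2,3,4] = [2,3,4] − [1,3,4] + [1,2,4] − [1,2,3],
  ∂[0,1,2,4] = [1,2,4] − [0,2,4] + [0,1,4] − [0,1,2].
As a 10×5 matrix over Z this has rank 4, with invariant factors (1,1,1,1).

Computing H_k = (kernel of ∂_k) / (image of ∂_{k+1}):

  H_0: rank C_0 − rank ∂_1 = 5 − 4 = 1, and the invariant factors of ∂_1 are all 1, so H_0 = Z.
  H_1: rank ker ∂_1 − rank ∂_2 = (10 − 4) − 6 = 0, and the invariant factors of ∂_2 are all 1, so H_1 = 0.
  H_2: rank ker ∂_2 − rank ∂_3 = (10 − 6) − 4 = 0, and the invariant factors of ∂_3 are all 1, so H_2 = 0.
  H_3: rank ker ∂_3 − rank ∂_4 = (5 − 4) − 0 = 1, and there is no ∂_4, so H_3 = Z.

As a check, the Euler characteristic is 5 − 10 + 10 − 5 = 0, which agrees with 1 − 0 + 0 − 1 = 0.

H_0 ≅ Z,  H_1 = 0,  H_2 = 0,  H_3 ≅ Z.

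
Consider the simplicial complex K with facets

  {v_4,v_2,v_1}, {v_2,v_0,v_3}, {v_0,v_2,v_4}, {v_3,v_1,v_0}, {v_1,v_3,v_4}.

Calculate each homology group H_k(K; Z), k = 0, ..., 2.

Order the vertices as v_0 < v_1 < v_2 < v_3 < v_4. Listing each simplex with vertices in this order, K has dimension 2 with simplices:

  0-simplices (5): [v_0], [v_1], [v_2], [v_3], [v_4]
  1-simplices (10): [v_0,v_1], [v_0,v_2], [v_0,v_3], [v_0,v_4], [v_1,v_2], [v_1,v_3], [v_1,v_4], [v_2,v_3], [v_2,v_4], [v_3,v_4]
  2-simplices (5): [v_0,v_1,v_3], [v_0,v_2,v_3], [v_0,v_2,v_4], [v_1,v_2,v_4], [v_1,v_3,v_4]

so the chain groups are C_0 ≅ Z^5, C_1 ≅ Z^10, C_2 ≅ Z^5.

The boundary map ∂_1: C_1 → C_0 sends each edge [p,q] (with p < q) to q − p. For instance
  ∂[v_2,v_3] = [v_3] − [v_2].
This gives a 5×10 integer matrix of rank 4; reducing to Smith normal form yields diagonal entries (1,1,1,1).

The boundary map ∂_2: C_2 → C_1 sends each 2-simplex [p,q,r] to [q,r] − [p,r] + [p,q]. For instance
  ∂[v_0,v_2,v_4] = [v_2,v_4] − [v_0,v_4] + [v_0,v_2],
  ∂[v_1,v_2,v_4] = [v_2,v_4] − [v_1,v_4] + [v_1,v_2].
This gives a 10×5 integer matrix of rank 5; reducing to Smith normal form yields diagonal entries (1,1,1,1,1).

From H_k ≅ ker(∂_k) / im(∂_{k+1}) we obtain:

  H_0: rank C_0 − rank ∂_1 = 5 − 4 = 1, and the invariant factors of ∂_1 are all 1, so H_0 = Z.
  H_1: rank ker ∂_1 − rank ∂_2 = (10 − 4) − 5 = 1, and the invariant factors of ∂_2 are all 1, so H_1 = Z.
  H_2: rank ker ∂_2 − rank ∂_3 = (5 − 5) − 0 = 0, and there is no ∂_3, so H_2 = 0.

H_0 ≅ Z,  H_1 ≅ Z,  H_2 = 0.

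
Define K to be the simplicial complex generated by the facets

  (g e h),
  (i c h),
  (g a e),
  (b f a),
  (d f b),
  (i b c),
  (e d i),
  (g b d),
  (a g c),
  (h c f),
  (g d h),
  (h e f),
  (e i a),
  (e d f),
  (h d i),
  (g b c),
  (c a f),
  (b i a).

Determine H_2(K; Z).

H_2 = 0.

Fix the vertex order a < b < c < d < e < f < g < h < i and write every simplex with vertices in increasing order. Then dim K = 2 and the simplices of K are:

  0-simplices (9): a, b, c, d, e, f, g, h, i
  1-simplices (27): ab, ac, ae, af, ag, ai, bc, bd, bf, bg, bi, cf, cg, ch, ci, de, df, dg, dh, di, ef, eg, eh, ei, fh, gh, hi
  2-simplices (18): abf, abi, acf, acg, aeg, aei, bcg, bci, bdf, bdg, cfh, chi, def, dei, dgh, dhi, efh, egh

so the chain groups are C_0 ≅ Z^9, C_1 ≅ Z^27, C_2 ≅ Z^18.

∂_1: C_1 → C_0 maps an edge to its endpoints' difference, ∂[p,q] = q − p. For instance
  ∂ai = i − a.
The 9×27 boundary matrix has rank 8 and Smith normal form diag(1,1,1,1,1,1,1,1).

The boundary map ∂_2: C_2 → C_1 sends each 2-simplex [p,q,r] to [q,r] − [p,r] + [p,q]. For instance
  ∂bdf = df − bf + bd,
  ∂aei = ei − ai + ae.
The 27×18 boundary matrix has rank 18 and Smith normal form diag(1,1,1,1,1,1,1,1,1,1,1,1,1,1,1,1,1,2).

Now H_k = ker ∂_k / im ∂_{k+1}, so:

  H_2: rank ker ∂_2 − rank ∂_3 = (18 − 18) − 0 = 0, and there is no ∂_3, so H_2 = 0.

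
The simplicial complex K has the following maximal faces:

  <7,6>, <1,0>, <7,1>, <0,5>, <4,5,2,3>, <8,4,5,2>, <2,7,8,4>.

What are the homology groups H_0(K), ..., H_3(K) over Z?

Fix the vertex order 0 < 1 < 2 < 3 < 4 < 5 < 6 < 7 < 8 and write every simplex with vertices in increasing order. Then dim K = 3 and the simplices of K are:

  0-simplices (9): [0], [1], [2], [3], [4], [5], [6], [7], [8]
  1-simplices (16): [0,1], [0,5], [1,7], [2,3], [2,4], [2,5], [2,7], [2,8], [3,4], [3,5], [4,5], [4,7], [4,8], [5,8], [6,7], [7,8]
  2-simplices (10): [2,3,4], [2,3,5], [2,4,5], [2,4,7], [2,4,8], [2,5,8], [2,7,8], [3,4,5], [4,5,8], [4,7,8]
  3-simplices (3): [2,3,4,5], [2,4,5,8], [2,4,7,8]

so the chain groups are C_0 ≅ Z^9, C_1 ≅ Z^16, C_2 ≅ Z^10, C_3 ≅ Z^3.

∂_1: C_1 → C_0 is given by ∂[p,q] = [q] − [p].
The 9×16 boundary matrix has rank 8 and Smith normal form diag(1,1,1,1,1,1,1,1).

∂_2: C_2 → C_1 acts by ∂[p,q,r] = [q,r] − [p,r] + [p,q]. For instance
  ∂[2,4,8] = [4,8] − [2,8] + [2,4],
  ∂[4,5,8] = [5,8] − [4,8] + [4,5].
As a 16×10 matrix over Z this has rank 7, with invariant factors (1,1,1,1,1,1,1).

∂_3: C_3 → C_2 sends each 3-simplex σ to the alternating sum Σ_i (−1)^i (σ with its i-th vertex removed). For instance
  ∂[2,4,7,8] = [4,7,8] − [2,7,8] + [2,4,8] − [2,4,7],
  ∂[2,3,4,5] = [3,4,5] − [2,4,5] + [2,3,5] − [2,3,4].
This gives a 10×3 integer matrix of rank 3; reducing to Smith normal form yields diagonal entries (1,1,1).

From H_k ≅ ker(∂_k) / im(∂_{k+1}) we obtain:

  H_0: rank C_0 − rank ∂_1 = 9 − 8 = 1, and the invariant factors of ∂_1 are all 1, so H_0 = Z.
  H_1: rank ker ∂_1 − rank ∂_2 = (16 − 8) − 7 = 1, and the invariant factors of ∂_2 are all 1, so H_1 = Z.
  H_2: rank ker ∂_2 − rank ∂_3 = (10 − 7) − 3 = 0, and the invariant factors of ∂_3 are all 1, so H_2 = 0.
  H_3: rank ker ∂_3 − rank ∂_4 = (3 − 3) − 0 = 0, and there is no ∂_4, so H_3 = 0.

As a check, the Euler characteristic is 9 − 16 + 10 − 3 = 0, which agrees with 1 − 1 + 0 − 0 = 0.

H_0 = Z,  H_1 = Z,  H_2 = 0,  H_3 = 0.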